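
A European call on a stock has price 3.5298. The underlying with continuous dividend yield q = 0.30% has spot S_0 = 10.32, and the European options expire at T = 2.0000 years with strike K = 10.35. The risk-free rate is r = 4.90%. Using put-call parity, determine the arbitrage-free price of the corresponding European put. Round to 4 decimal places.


Put-call parity: C - P = S_0 * exp(-qT) - K * exp(-rT).
S_0 * exp(-qT) = 10.3200 * 0.99401796 = 10.25826539
K * exp(-rT) = 10.3500 * 0.90664890 = 9.38381615
P = C - S*exp(-qT) + K*exp(-rT)
P = 3.5298 - 10.25826539 + 9.38381615 = 2.6554

Answer: Put price = 2.6554


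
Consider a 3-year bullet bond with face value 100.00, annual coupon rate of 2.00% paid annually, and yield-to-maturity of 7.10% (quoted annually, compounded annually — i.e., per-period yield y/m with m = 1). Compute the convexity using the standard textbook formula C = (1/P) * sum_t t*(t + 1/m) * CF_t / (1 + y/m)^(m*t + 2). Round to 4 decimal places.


Coupon per period c = face * coupon_rate / m = 2.000000
Periods per year m = 1; per-period yield y/m = 0.071000
Number of cashflows N = 3
Cashflows (t years, CF_t, discount factor 1/(1+y/m)^(m*t), PV):
  t = 1.0000: CF_t = 2.000000, DF = 0.933707, PV = 1.867414
  t = 2.0000: CF_t = 2.000000, DF = 0.871808, PV = 1.743617
  t = 3.0000: CF_t = 102.000000, DF = 0.814013, PV = 83.029373
Price P = sum_t PV_t = 86.640404
Convexity numerator sum_t t*(t + 1/m) * CF_t / (1+y/m)^(m*t + 2):
  t = 1.0000: term = 3.256054
  t = 2.0000: term = 9.120599
  t = 3.0000: term = 868.628478
Convexity = (1/P) * sum = 881.005131 / 86.640404 = 10.168525

Answer: Convexity = 10.1685


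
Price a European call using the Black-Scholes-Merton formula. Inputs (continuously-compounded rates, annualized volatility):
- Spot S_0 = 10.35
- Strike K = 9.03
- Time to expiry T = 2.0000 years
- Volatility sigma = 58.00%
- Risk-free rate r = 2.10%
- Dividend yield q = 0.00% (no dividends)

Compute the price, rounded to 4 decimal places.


d1 = (ln(S/K) + (r - q + 0.5*sigma^2) * T) / (sigma * sqrt(T)) = 0.62765986
d2 = d1 - sigma * sqrt(T) = -0.19258400
exp(-rT) = 0.95886978; exp(-qT) = 1.00000000
C = S_0 * exp(-qT) * N(d1) - K * exp(-rT) * N(d2)
N(d1) = 0.73488661; N(d2) = 0.42364239
C = 10.3500 * 1.00000000 * 0.73488661 - 9.0300 * 0.95886978 * 0.42364239 = 3.9379

Answer: Price = 3.9379


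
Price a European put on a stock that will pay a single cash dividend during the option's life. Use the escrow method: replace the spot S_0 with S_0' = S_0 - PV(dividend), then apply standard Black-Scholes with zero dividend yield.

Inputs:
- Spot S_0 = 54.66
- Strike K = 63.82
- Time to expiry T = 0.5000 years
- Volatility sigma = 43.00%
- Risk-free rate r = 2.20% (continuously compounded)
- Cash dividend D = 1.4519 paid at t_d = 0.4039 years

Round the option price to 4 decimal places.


Answer: Price = 13.0466

Derivation:
PV(D) = D * exp(-r * t_d) = 1.4519 * 0.99115356 = 1.43905586
S_0' = S_0 - PV(D) = 54.6600 - 1.43905586 = 53.22094414
d1 = (ln(S_0'/K) + (r + sigma^2/2)*T) / (sigma*sqrt(T)) = -0.40910112
d2 = d1 - sigma*sqrt(T) = -0.71315703
exp(-rT) = 0.98906028
N(-d1) = 0.65876727; N(-d2) = 0.76212570
P = K * exp(-rT) * N(-d2) - S_0' * N(-d1) = 63.8200 * 0.98906028 * 0.76212570 - 53.22094414 * 0.65876727 = 13.0466


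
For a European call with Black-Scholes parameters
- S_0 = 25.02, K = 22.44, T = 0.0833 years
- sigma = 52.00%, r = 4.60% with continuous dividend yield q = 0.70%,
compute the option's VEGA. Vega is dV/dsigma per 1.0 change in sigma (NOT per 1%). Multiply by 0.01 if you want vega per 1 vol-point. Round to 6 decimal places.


Answer: Vega = 2.054017

Derivation:
d1 = 0.8218311951; d2 = 0.6717501503
phi(d1) = 0.2846081976; exp(-qT) = 0.9994170700; exp(-rT) = 0.9961755320
Vega = S * exp(-qT) * phi(d1) * sqrt(T) = 25.0200 * 0.9994170700 * 0.2846081976 * 0.2886173938 = 2.054017


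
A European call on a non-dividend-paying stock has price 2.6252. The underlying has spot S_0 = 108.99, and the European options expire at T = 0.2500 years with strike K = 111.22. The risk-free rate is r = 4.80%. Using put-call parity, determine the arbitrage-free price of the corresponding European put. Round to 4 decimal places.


Put-call parity: C - P = S_0 * exp(-qT) - K * exp(-rT).
S_0 * exp(-qT) = 108.9900 * 1.00000000 = 108.99000000
K * exp(-rT) = 111.2200 * 0.98807171 = 109.89333590
P = C - S*exp(-qT) + K*exp(-rT)
P = 2.6252 - 108.99000000 + 109.89333590 = 3.5285

Answer: Put price = 3.5285


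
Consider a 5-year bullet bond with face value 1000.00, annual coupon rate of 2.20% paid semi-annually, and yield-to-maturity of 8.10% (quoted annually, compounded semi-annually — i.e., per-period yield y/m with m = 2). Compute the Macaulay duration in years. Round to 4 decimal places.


Answer: Macaulay duration = 4.7179 years

Derivation:
Coupon per period c = face * coupon_rate / m = 11.000000
Periods per year m = 2; per-period yield y/m = 0.040500
Number of cashflows N = 10
Cashflows (t years, CF_t, discount factor 1/(1+y/m)^(m*t), PV):
  t = 0.5000: CF_t = 11.000000, DF = 0.961076, PV = 10.571840
  t = 1.0000: CF_t = 11.000000, DF = 0.923668, PV = 10.160346
  t = 1.5000: CF_t = 11.000000, DF = 0.887715, PV = 9.764869
  t = 2.0000: CF_t = 11.000000, DF = 0.853162, PV = 9.384785
  t = 2.5000: CF_t = 11.000000, DF = 0.819954, PV = 9.019496
  t = 3.0000: CF_t = 11.000000, DF = 0.788039, PV = 8.668425
  t = 3.5000: CF_t = 11.000000, DF = 0.757365, PV = 8.331018
  t = 4.0000: CF_t = 11.000000, DF = 0.727886, PV = 8.006745
  t = 4.5000: CF_t = 11.000000, DF = 0.699554, PV = 7.695094
  t = 5.0000: CF_t = 1011.000000, DF = 0.672325, PV = 679.720409
Price P = sum_t PV_t = 761.323029
Macaulay numerator sum_t t * PV_t:
  t * PV_t at t = 0.5000: 5.285920
  t * PV_t at t = 1.0000: 10.160346
  t * PV_t at t = 1.5000: 14.647304
  t * PV_t at t = 2.0000: 18.769571
  t * PV_t at t = 2.5000: 22.548740
  t * PV_t at t = 3.0000: 26.005274
  t * PV_t at t = 3.5000: 29.158564
  t * PV_t at t = 4.0000: 32.026981
  t * PV_t at t = 4.5000: 34.627923
  t * PV_t at t = 5.0000: 3398.602045
Macaulay duration D = (sum_t t * PV_t) / P = 3591.832668 / 761.323029 = 4.717883


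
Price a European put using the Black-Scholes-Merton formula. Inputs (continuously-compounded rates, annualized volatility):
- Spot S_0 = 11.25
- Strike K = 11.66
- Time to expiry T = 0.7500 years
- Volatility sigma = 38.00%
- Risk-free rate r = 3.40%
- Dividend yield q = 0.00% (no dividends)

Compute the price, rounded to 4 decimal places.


d1 = (ln(S/K) + (r - q + 0.5*sigma^2) * T) / (sigma * sqrt(T)) = 0.13325836
d2 = d1 - sigma * sqrt(T) = -0.19583129
exp(-rT) = 0.97482238; exp(-qT) = 1.00000000
P = K * exp(-rT) * N(-d2) - S_0 * exp(-qT) * N(-d1)
N(-d1) = 0.44699453; N(-d2) = 0.57762889
P = 11.6600 * 0.97482238 * 0.57762889 - 11.2500 * 1.00000000 * 0.44699453 = 1.5369

Answer: Price = 1.5369


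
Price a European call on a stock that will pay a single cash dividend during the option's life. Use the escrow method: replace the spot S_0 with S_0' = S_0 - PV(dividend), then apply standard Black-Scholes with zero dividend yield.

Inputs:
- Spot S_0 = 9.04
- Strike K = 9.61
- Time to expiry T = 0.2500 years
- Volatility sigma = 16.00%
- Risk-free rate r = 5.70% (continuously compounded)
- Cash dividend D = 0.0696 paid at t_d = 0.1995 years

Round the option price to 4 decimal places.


PV(D) = D * exp(-r * t_d) = 0.0696 * 0.98869291 = 0.06881303
S_0' = S_0 - PV(D) = 9.0400 - 0.06881303 = 8.97118697
d1 = (ln(S_0'/K) + (r + sigma^2/2)*T) / (sigma*sqrt(T)) = -0.64170286
d2 = d1 - sigma*sqrt(T) = -0.72170286
exp(-rT) = 0.98585105
N(d1) = 0.26053307; N(d2) = 0.23523859
C = S_0' * N(d1) - K * exp(-rT) * N(d2) = 8.97118697 * 0.26053307 - 9.6100 * 0.98585105 * 0.23523859 = 0.1086

Answer: Price = 0.1086


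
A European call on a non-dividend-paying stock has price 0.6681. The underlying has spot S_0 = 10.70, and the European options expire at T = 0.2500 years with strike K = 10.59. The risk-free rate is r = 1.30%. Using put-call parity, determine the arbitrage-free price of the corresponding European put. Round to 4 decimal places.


Put-call parity: C - P = S_0 * exp(-qT) - K * exp(-rT).
S_0 * exp(-qT) = 10.7000 * 1.00000000 = 10.70000000
K * exp(-rT) = 10.5900 * 0.99675528 = 10.55563837
P = C - S*exp(-qT) + K*exp(-rT)
P = 0.6681 - 10.70000000 + 10.55563837 = 0.5237

Answer: Put price = 0.5237


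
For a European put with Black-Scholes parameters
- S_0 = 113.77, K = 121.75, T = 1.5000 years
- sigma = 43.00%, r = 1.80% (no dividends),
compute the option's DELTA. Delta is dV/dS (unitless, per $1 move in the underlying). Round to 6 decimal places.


Answer: Delta = -0.426275

Derivation:
d1 = 0.1858652017; d2 = -0.3407750930
phi(d1) = 0.3921105476; exp(-qT) = 1.0000000000; exp(-rT) = 0.9733612415
N(-d1) = 0.4262752358
Delta = -exp(-qT) * N(-d1) = -1.0000000000 * 0.4262752358 = -0.426275


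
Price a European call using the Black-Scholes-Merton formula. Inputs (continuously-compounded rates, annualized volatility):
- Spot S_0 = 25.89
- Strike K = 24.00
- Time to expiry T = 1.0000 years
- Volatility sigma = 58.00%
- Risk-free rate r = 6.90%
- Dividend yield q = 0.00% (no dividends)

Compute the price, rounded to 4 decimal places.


Answer: Price = 7.4203

Derivation:
d1 = (ln(S/K) + (r - q + 0.5*sigma^2) * T) / (sigma * sqrt(T)) = 0.53966028
d2 = d1 - sigma * sqrt(T) = -0.04033972
exp(-rT) = 0.93332668; exp(-qT) = 1.00000000
C = S_0 * exp(-qT) * N(d1) - K * exp(-rT) * N(d2)
N(d1) = 0.70528433; N(d2) = 0.48391114
C = 25.8900 * 1.00000000 * 0.70528433 - 24.0000 * 0.93332668 * 0.48391114 = 7.4203


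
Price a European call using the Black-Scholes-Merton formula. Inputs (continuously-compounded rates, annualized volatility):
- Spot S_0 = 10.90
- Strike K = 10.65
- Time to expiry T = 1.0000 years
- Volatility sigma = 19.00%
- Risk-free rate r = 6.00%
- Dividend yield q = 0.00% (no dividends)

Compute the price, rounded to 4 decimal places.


d1 = (ln(S/K) + (r - q + 0.5*sigma^2) * T) / (sigma * sqrt(T)) = 0.53290998
d2 = d1 - sigma * sqrt(T) = 0.34290998
exp(-rT) = 0.94176453; exp(-qT) = 1.00000000
C = S_0 * exp(-qT) * N(d1) - K * exp(-rT) * N(d2)
N(d1) = 0.70295205; N(d2) = 0.63416691
C = 10.9000 * 1.00000000 * 0.70295205 - 10.6500 * 0.94176453 * 0.63416691 = 1.3016

Answer: Price = 1.3016


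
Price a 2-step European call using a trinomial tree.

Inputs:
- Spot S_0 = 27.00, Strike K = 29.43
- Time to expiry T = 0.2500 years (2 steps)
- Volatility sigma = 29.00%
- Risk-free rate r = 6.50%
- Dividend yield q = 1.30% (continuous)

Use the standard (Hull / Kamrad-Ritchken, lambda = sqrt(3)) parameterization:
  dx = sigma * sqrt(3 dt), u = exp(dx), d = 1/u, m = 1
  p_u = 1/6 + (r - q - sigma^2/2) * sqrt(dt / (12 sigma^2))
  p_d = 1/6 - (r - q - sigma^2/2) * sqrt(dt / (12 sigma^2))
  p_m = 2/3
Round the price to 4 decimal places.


Answer: Price = V(0,0) = 0.8876

Derivation:
dt = T/N = 0.125000; dx = sigma*sqrt(3*dt) = 0.177588
u = exp(dx) = 1.194333; d = 1/u = 0.837287
p_u = 0.170168, p_m = 0.666667, p_d = 0.163165
Discount per step: exp(-r*dt) = 0.991908
Stock lattice S(k, j) with j the centered position index:
  k=0: S(0,+0) = 27.0000
  k=1: S(1,-1) = 22.6068; S(1,+0) = 27.0000; S(1,+1) = 32.2470
  k=2: S(2,-2) = 18.9284; S(2,-1) = 22.6068; S(2,+0) = 27.0000; S(2,+1) = 32.2470; S(2,+2) = 38.5137
Terminal payoffs V(N, j) = max(S_T - K, 0):
  V(2,-2) = 0.000000; V(2,-1) = 0.000000; V(2,+0) = 0.000000; V(2,+1) = 2.816995; V(2,+2) = 9.083656
Backward induction: V(k, j) = exp(-r*dt) * [p_u * V(k+1, j+1) + p_m * V(k+1, j) + p_d * V(k+1, j-1)]
  V(1,-1) = exp(-r*dt) * [p_u*0.000000 + p_m*0.000000 + p_d*0.000000] = 0.000000
  V(1,+0) = exp(-r*dt) * [p_u*2.816995 + p_m*0.000000 + p_d*0.000000] = 0.475485
  V(1,+1) = exp(-r*dt) * [p_u*9.083656 + p_m*2.816995 + p_d*0.000000] = 3.396043
  V(0,+0) = exp(-r*dt) * [p_u*3.396043 + p_m*0.475485 + p_d*0.000000] = 0.887648


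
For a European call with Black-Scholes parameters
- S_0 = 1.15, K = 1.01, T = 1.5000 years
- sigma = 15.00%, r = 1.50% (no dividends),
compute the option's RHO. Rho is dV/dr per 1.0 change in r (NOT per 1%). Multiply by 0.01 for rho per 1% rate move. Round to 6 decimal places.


d1 = 0.9209352656; d2 = 0.7372235349
phi(d1) = 0.2610614614; exp(-qT) = 1.0000000000; exp(-rT) = 0.9777512372
N(d2) = 0.7695067882
Rho = K*T*exp(-rT)*N(d2) = 1.0100 * 1.5000 * 0.9777512372 * 0.7695067882 = 1.139865

Answer: Rho = 1.139865


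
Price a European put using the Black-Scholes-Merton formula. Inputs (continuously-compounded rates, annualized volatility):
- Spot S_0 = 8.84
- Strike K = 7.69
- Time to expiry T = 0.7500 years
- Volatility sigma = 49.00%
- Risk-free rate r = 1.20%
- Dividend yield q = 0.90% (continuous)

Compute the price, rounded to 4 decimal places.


d1 = (ln(S/K) + (r - q + 0.5*sigma^2) * T) / (sigma * sqrt(T)) = 0.54589904
d2 = d1 - sigma * sqrt(T) = 0.12154659
exp(-rT) = 0.99104038; exp(-qT) = 0.99327273
P = K * exp(-rT) * N(-d2) - S_0 * exp(-qT) * N(-d1)
N(-d1) = 0.29256767; N(-d2) = 0.45162906
P = 7.6900 * 0.99104038 * 0.45162906 - 8.8400 * 0.99327273 * 0.29256767 = 0.8730

Answer: Price = 0.8730


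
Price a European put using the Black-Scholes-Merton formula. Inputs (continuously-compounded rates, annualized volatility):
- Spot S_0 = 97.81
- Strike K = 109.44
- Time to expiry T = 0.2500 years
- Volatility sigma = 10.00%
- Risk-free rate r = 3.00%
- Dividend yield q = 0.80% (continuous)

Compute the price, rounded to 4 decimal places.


d1 = (ln(S/K) + (r - q + 0.5*sigma^2) * T) / (sigma * sqrt(T)) = -2.11199265
d2 = d1 - sigma * sqrt(T) = -2.16199265
exp(-rT) = 0.99252805; exp(-qT) = 0.99800200
P = K * exp(-rT) * N(-d2) - S_0 * exp(-qT) * N(-d1)
N(-d1) = 0.98265646; N(-d2) = 0.98469063
P = 109.4400 * 0.99252805 * 0.98469063 - 97.8100 * 0.99800200 * 0.98265646 = 11.0377

Answer: Price = 11.0377


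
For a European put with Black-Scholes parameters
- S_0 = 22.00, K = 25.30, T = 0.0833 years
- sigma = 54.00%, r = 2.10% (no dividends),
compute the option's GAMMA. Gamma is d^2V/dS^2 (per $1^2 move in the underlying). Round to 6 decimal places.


d1 = -0.8076019407; d2 = -0.9634553334
phi(d1) = 0.2879268050; exp(-qT) = 1.0000000000; exp(-rT) = 0.9982522291
Gamma = exp(-qT) * phi(d1) / (S * sigma * sqrt(T)) = 1.0000000000 * 0.2879268050 / (22.0000 * 0.5400 * 0.2886173938) = 0.083974

Answer: Gamma = 0.083974


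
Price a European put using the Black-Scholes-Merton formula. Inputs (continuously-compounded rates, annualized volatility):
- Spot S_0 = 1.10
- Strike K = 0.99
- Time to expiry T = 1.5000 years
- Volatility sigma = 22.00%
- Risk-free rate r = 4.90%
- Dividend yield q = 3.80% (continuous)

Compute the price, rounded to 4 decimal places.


d1 = (ln(S/K) + (r - q + 0.5*sigma^2) * T) / (sigma * sqrt(T)) = 0.58698873
d2 = d1 - sigma * sqrt(T) = 0.31754486
exp(-rT) = 0.92913615; exp(-qT) = 0.94459407
P = K * exp(-rT) * N(-d2) - S_0 * exp(-qT) * N(-d1)
N(-d1) = 0.27860564; N(-d2) = 0.37541510
P = 0.9900 * 0.92913615 * 0.37541510 - 1.1000 * 0.94459407 * 0.27860564 = 0.0558

Answer: Price = 0.0558


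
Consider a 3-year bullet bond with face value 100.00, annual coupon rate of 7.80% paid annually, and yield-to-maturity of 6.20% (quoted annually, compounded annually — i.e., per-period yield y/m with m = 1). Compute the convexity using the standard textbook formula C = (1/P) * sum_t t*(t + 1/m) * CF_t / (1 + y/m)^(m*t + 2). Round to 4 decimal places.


Coupon per period c = face * coupon_rate / m = 7.800000
Periods per year m = 1; per-period yield y/m = 0.062000
Number of cashflows N = 3
Cashflows (t years, CF_t, discount factor 1/(1+y/m)^(m*t), PV):
  t = 1.0000: CF_t = 7.800000, DF = 0.941620, PV = 7.344633
  t = 2.0000: CF_t = 7.800000, DF = 0.886647, PV = 6.915850
  t = 3.0000: CF_t = 107.800000, DF = 0.834885, PV = 90.000560
Price P = sum_t PV_t = 104.261043
Convexity numerator sum_t t*(t + 1/m) * CF_t / (1+y/m)^(m*t + 2):
  t = 1.0000: term = 13.024200
  t = 2.0000: term = 36.791525
  t = 3.0000: term = 957.585196
Convexity = (1/P) * sum = 1007.400920 / 104.261043 = 9.662295

Answer: Convexity = 9.6623


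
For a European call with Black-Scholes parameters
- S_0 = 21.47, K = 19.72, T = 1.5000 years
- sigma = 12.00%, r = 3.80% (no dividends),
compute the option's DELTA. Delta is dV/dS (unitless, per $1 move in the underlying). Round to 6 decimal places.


Answer: Delta = 0.850791

Derivation:
d1 = 1.0398305958; d2 = 0.8928612112
phi(d1) = 0.2323379312; exp(-qT) = 1.0000000000; exp(-rT) = 0.9445940694
N(d1) = 0.8507906941
Delta = exp(-qT) * N(d1) = 1.0000000000 * 0.8507906941 = 0.850791


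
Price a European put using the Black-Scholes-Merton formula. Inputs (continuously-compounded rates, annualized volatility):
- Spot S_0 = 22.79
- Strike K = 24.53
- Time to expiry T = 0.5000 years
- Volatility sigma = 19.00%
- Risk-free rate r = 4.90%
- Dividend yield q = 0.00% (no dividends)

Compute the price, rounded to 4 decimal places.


Answer: Price = 1.9069

Derivation:
d1 = (ln(S/K) + (r - q + 0.5*sigma^2) * T) / (sigma * sqrt(T)) = -0.29810144
d2 = d1 - sigma * sqrt(T) = -0.43245173
exp(-rT) = 0.97579769; exp(-qT) = 1.00000000
P = K * exp(-rT) * N(-d2) - S_0 * exp(-qT) * N(-d1)
N(-d1) = 0.61718713; N(-d2) = 0.66729344
P = 24.5300 * 0.97579769 * 0.66729344 - 22.7900 * 1.00000000 * 0.61718713 = 1.9069


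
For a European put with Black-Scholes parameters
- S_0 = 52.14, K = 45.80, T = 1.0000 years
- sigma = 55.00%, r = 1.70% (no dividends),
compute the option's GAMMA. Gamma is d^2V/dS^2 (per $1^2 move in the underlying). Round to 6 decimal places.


Answer: Gamma = 0.012014

Derivation:
d1 = 0.5416333043; d2 = -0.0083666957
phi(d1) = 0.3445135519; exp(-qT) = 1.0000000000; exp(-rT) = 0.9831436846
Gamma = exp(-qT) * phi(d1) / (S * sigma * sqrt(T)) = 1.0000000000 * 0.3445135519 / (52.1400 * 0.5500 * 1.0000000000) = 0.012014


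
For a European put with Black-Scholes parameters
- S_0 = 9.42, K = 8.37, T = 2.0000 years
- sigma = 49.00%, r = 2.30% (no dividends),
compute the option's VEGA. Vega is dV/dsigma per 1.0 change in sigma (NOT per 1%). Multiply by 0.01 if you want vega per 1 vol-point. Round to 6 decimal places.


Answer: Vega = 4.482978

Derivation:
d1 = 0.5834081243; d2 = -0.1095565212
phi(d1) = 0.3365121401; exp(-qT) = 1.0000000000; exp(-rT) = 0.9550419622
Vega = S * exp(-qT) * phi(d1) * sqrt(T) = 9.4200 * 1.0000000000 * 0.3365121401 * 1.4142135624 = 4.482978


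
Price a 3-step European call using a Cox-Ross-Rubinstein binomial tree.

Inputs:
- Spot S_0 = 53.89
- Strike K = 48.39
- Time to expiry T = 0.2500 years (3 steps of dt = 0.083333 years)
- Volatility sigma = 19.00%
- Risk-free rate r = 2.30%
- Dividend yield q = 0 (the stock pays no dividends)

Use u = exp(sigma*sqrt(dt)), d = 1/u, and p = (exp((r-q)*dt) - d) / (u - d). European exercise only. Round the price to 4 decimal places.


dt = T/N = 0.083333
u = exp(sigma*sqrt(dt)) = 1.056380; d = 1/u = 0.946629
p = (exp((r-q)*dt) - d) / (u - d) = 0.503772
Discount per step: exp(-r*dt) = 0.998085
Stock lattice S(k, i) with i counting down-moves:
  k=0: S(0,0) = 53.8900
  k=1: S(1,0) = 56.9283; S(1,1) = 51.0138
  k=2: S(2,0) = 60.1380; S(2,1) = 53.8900; S(2,2) = 48.2912
  k=3: S(3,0) = 63.5286; S(3,1) = 56.9283; S(3,2) = 51.0138; S(3,3) = 45.7138
Terminal payoffs V(N, i) = max(S_T - K, 0):
  V(3,0) = 15.138572; V(3,1) = 8.538336; V(3,2) = 2.623824; V(3,3) = 0.000000
Backward induction: V(k, i) = exp(-r*dt) * [p * V(k+1, i) + (1-p) * V(k+1, i+1)].
  V(2,0) = exp(-r*dt) * [p*15.138572 + (1-p)*8.538336] = 11.840632
  V(2,1) = exp(-r*dt) * [p*8.538336 + (1-p)*2.623824] = 5.592659
  V(2,2) = exp(-r*dt) * [p*2.623824 + (1-p)*0.000000] = 1.319278
  V(1,0) = exp(-r*dt) * [p*11.840632 + (1-p)*5.592659] = 8.723476
  V(1,1) = exp(-r*dt) * [p*5.592659 + (1-p)*1.319278] = 3.465438
  V(0,0) = exp(-r*dt) * [p*8.723476 + (1-p)*3.465438] = 6.102581

Answer: Price = V(0,0) = 6.1026


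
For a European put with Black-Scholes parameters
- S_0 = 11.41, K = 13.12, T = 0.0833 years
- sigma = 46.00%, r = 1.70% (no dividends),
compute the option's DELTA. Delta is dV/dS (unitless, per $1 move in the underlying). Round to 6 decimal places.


Answer: Delta = -0.835170

Derivation:
d1 = -0.9748002360; d2 = -1.1075642371
phi(d1) = 0.2480670310; exp(-qT) = 1.0000000000; exp(-rT) = 0.9985849022
N(-d1) = 0.8351703200
Delta = -exp(-qT) * N(-d1) = -1.0000000000 * 0.8351703200 = -0.835170


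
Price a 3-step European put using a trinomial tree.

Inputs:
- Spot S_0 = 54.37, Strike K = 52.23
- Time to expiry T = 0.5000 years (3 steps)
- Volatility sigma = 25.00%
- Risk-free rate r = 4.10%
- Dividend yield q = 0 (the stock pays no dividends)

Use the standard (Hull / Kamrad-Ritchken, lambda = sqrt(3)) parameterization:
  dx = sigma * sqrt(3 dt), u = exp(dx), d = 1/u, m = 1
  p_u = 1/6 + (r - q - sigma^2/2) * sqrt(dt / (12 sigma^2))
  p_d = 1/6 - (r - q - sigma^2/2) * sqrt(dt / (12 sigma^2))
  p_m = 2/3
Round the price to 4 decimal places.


Answer: Price = V(0,0) = 2.3079

Derivation:
dt = T/N = 0.166667; dx = sigma*sqrt(3*dt) = 0.176777
u = exp(dx) = 1.193365; d = 1/u = 0.837967
p_u = 0.171263, p_m = 0.666667, p_d = 0.162070
Discount per step: exp(-r*dt) = 0.993190
Stock lattice S(k, j) with j the centered position index:
  k=0: S(0,+0) = 54.3700
  k=1: S(1,-1) = 45.5603; S(1,+0) = 54.3700; S(1,+1) = 64.8832
  k=2: S(2,-2) = 38.1780; S(2,-1) = 45.5603; S(2,+0) = 54.3700; S(2,+1) = 64.8832; S(2,+2) = 77.4294
  k=3: S(3,-3) = 31.9919; S(3,-2) = 38.1780; S(3,-1) = 45.5603; S(3,+0) = 54.3700; S(3,+1) = 64.8832; S(3,+2) = 77.4294; S(3,+3) = 92.4014
Terminal payoffs V(N, j) = max(K - S_T, 0):
  V(3,-3) = 20.238110; V(3,-2) = 14.052011; V(3,-1) = 6.669740; V(3,+0) = 0.000000; V(3,+1) = 0.000000; V(3,+2) = 0.000000; V(3,+3) = 0.000000
Backward induction: V(k, j) = exp(-r*dt) * [p_u * V(k+1, j+1) + p_m * V(k+1, j) + p_d * V(k+1, j-1)]
  V(2,-2) = exp(-r*dt) * [p_u*6.669740 + p_m*14.052011 + p_d*20.238110] = 13.696374
  V(2,-1) = exp(-r*dt) * [p_u*0.000000 + p_m*6.669740 + p_d*14.052011] = 6.678120
  V(2,+0) = exp(-r*dt) * [p_u*0.000000 + p_m*0.000000 + p_d*6.669740] = 1.073607
  V(2,+1) = exp(-r*dt) * [p_u*0.000000 + p_m*0.000000 + p_d*0.000000] = 0.000000
  V(2,+2) = exp(-r*dt) * [p_u*0.000000 + p_m*0.000000 + p_d*0.000000] = 0.000000
  V(1,-1) = exp(-r*dt) * [p_u*1.073607 + p_m*6.678120 + p_d*13.696374] = 6.809039
  V(1,+0) = exp(-r*dt) * [p_u*0.000000 + p_m*1.073607 + p_d*6.678120] = 1.785819
  V(1,+1) = exp(-r*dt) * [p_u*0.000000 + p_m*0.000000 + p_d*1.073607] = 0.172815
  V(0,+0) = exp(-r*dt) * [p_u*0.172815 + p_m*1.785819 + p_d*6.809039] = 2.307862


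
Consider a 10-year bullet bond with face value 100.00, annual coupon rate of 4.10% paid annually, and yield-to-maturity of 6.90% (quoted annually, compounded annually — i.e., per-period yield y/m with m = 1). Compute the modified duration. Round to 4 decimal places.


Answer: Modified duration = 7.6526

Derivation:
Coupon per period c = face * coupon_rate / m = 4.100000
Periods per year m = 1; per-period yield y/m = 0.069000
Number of cashflows N = 10
Cashflows (t years, CF_t, discount factor 1/(1+y/m)^(m*t), PV):
  t = 1.0000: CF_t = 4.100000, DF = 0.935454, PV = 3.835360
  t = 2.0000: CF_t = 4.100000, DF = 0.875074, PV = 3.587802
  t = 3.0000: CF_t = 4.100000, DF = 0.818591, PV = 3.356222
  t = 4.0000: CF_t = 4.100000, DF = 0.765754, PV = 3.139591
  t = 5.0000: CF_t = 4.100000, DF = 0.716327, PV = 2.936942
  t = 6.0000: CF_t = 4.100000, DF = 0.670091, PV = 2.747373
  t = 7.0000: CF_t = 4.100000, DF = 0.626839, PV = 2.570040
  t = 8.0000: CF_t = 4.100000, DF = 0.586379, PV = 2.404154
  t = 9.0000: CF_t = 4.100000, DF = 0.548530, PV = 2.248974
  t = 10.0000: CF_t = 104.100000, DF = 0.513125, PV = 53.416285
Price P = sum_t PV_t = 80.242743
First compute Macaulay numerator sum_t t * PV_t:
  t * PV_t at t = 1.0000: 3.835360
  t * PV_t at t = 2.0000: 7.175604
  t * PV_t at t = 3.0000: 10.068667
  t * PV_t at t = 4.0000: 12.558363
  t * PV_t at t = 5.0000: 14.684709
  t * PV_t at t = 6.0000: 16.484238
  t * PV_t at t = 7.0000: 17.990282
  t * PV_t at t = 8.0000: 19.233229
  t * PV_t at t = 9.0000: 20.240770
  t * PV_t at t = 10.0000: 534.162846
Macaulay duration D = 656.434067 / 80.242743 = 8.180604
Modified duration = D / (1 + y/m) = 8.180604 / (1 + 0.069000) = 7.652576


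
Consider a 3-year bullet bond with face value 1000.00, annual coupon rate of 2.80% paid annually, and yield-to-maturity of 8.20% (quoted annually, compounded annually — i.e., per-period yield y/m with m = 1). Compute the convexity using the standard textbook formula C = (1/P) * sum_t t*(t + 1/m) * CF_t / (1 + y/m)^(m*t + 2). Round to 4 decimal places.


Coupon per period c = face * coupon_rate / m = 28.000000
Periods per year m = 1; per-period yield y/m = 0.082000
Number of cashflows N = 3
Cashflows (t years, CF_t, discount factor 1/(1+y/m)^(m*t), PV):
  t = 1.0000: CF_t = 28.000000, DF = 0.924214, PV = 25.878004
  t = 2.0000: CF_t = 28.000000, DF = 0.854172, PV = 23.916824
  t = 3.0000: CF_t = 1028.000000, DF = 0.789438, PV = 811.542619
Price P = sum_t PV_t = 861.337447
Convexity numerator sum_t t*(t + 1/m) * CF_t / (1+y/m)^(m*t + 2):
  t = 1.0000: term = 44.208547
  t = 2.0000: term = 122.574531
  t = 3.0000: term = 8318.366610
Convexity = (1/P) * sum = 8485.149688 / 861.337447 = 9.851133

Answer: Convexity = 9.8511


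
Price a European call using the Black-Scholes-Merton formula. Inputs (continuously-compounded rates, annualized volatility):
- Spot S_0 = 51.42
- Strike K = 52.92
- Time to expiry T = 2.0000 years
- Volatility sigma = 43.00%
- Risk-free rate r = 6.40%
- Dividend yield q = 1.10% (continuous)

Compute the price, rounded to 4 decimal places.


Answer: Price = 13.5310

Derivation:
d1 = (ln(S/K) + (r - q + 0.5*sigma^2) * T) / (sigma * sqrt(T)) = 0.43108167
d2 = d1 - sigma * sqrt(T) = -0.17703016
exp(-rT) = 0.87985338; exp(-qT) = 0.97824024
C = S_0 * exp(-qT) * N(d1) - K * exp(-rT) * N(d2)
N(d1) = 0.66679551; N(d2) = 0.42974235
C = 51.4200 * 0.97824024 * 0.66679551 - 52.9200 * 0.87985338 * 0.42974235 = 13.5310


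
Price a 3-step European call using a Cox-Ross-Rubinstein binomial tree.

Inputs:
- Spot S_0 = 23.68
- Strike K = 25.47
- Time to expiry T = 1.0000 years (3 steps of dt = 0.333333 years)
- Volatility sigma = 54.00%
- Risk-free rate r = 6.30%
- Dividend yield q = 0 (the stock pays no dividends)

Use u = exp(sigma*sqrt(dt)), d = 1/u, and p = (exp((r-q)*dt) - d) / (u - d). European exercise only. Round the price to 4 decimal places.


Answer: Price = V(0,0) = 5.2986

Derivation:
dt = T/N = 0.333333
u = exp(sigma*sqrt(dt)) = 1.365839; d = 1/u = 0.732151
p = (exp((r-q)*dt) - d) / (u - d) = 0.456173
Discount per step: exp(-r*dt) = 0.979219
Stock lattice S(k, i) with i counting down-moves:
  k=0: S(0,0) = 23.6800
  k=1: S(1,0) = 32.3431; S(1,1) = 17.3373
  k=2: S(2,0) = 44.1754; S(2,1) = 23.6800; S(2,2) = 12.6935
  k=3: S(3,0) = 60.3366; S(3,1) = 32.3431; S(3,2) = 17.3373; S(3,3) = 9.2936
Terminal payoffs V(N, i) = max(S_T - K, 0):
  V(3,0) = 34.866561; V(3,1) = 6.873076; V(3,2) = 0.000000; V(3,3) = 0.000000
Backward induction: V(k, i) = exp(-r*dt) * [p * V(k+1, i) + (1-p) * V(k+1, i+1)].
  V(2,0) = exp(-r*dt) * [p*34.866561 + (1-p)*6.873076] = 19.234738
  V(2,1) = exp(-r*dt) * [p*6.873076 + (1-p)*0.000000] = 3.070154
  V(2,2) = exp(-r*dt) * [p*0.000000 + (1-p)*0.000000] = 0.000000
  V(1,0) = exp(-r*dt) * [p*19.234738 + (1-p)*3.070154] = 10.226959
  V(1,1) = exp(-r*dt) * [p*3.070154 + (1-p)*0.000000] = 1.371416
  V(0,0) = exp(-r*dt) * [p*10.226959 + (1-p)*1.371416] = 5.298625


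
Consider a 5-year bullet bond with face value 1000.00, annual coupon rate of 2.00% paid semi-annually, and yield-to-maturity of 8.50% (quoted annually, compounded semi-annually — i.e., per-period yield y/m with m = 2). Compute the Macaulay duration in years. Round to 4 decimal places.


Answer: Macaulay duration = 4.7378 years

Derivation:
Coupon per period c = face * coupon_rate / m = 10.000000
Periods per year m = 2; per-period yield y/m = 0.042500
Number of cashflows N = 10
Cashflows (t years, CF_t, discount factor 1/(1+y/m)^(m*t), PV):
  t = 0.5000: CF_t = 10.000000, DF = 0.959233, PV = 9.592326
  t = 1.0000: CF_t = 10.000000, DF = 0.920127, PV = 9.201272
  t = 1.5000: CF_t = 10.000000, DF = 0.882616, PV = 8.826160
  t = 2.0000: CF_t = 10.000000, DF = 0.846634, PV = 8.466341
  t = 2.5000: CF_t = 10.000000, DF = 0.812119, PV = 8.121190
  t = 3.0000: CF_t = 10.000000, DF = 0.779011, PV = 7.790111
  t = 3.5000: CF_t = 10.000000, DF = 0.747253, PV = 7.472528
  t = 4.0000: CF_t = 10.000000, DF = 0.716789, PV = 7.167893
  t = 4.5000: CF_t = 10.000000, DF = 0.687568, PV = 6.875676
  t = 5.0000: CF_t = 1010.000000, DF = 0.659537, PV = 666.132675
Price P = sum_t PV_t = 739.646172
Macaulay numerator sum_t t * PV_t:
  t * PV_t at t = 0.5000: 4.796163
  t * PV_t at t = 1.0000: 9.201272
  t * PV_t at t = 1.5000: 13.239240
  t * PV_t at t = 2.0000: 16.932682
  t * PV_t at t = 2.5000: 20.302975
  t * PV_t at t = 3.0000: 23.370332
  t * PV_t at t = 3.5000: 26.153848
  t * PV_t at t = 4.0000: 28.671570
  t * PV_t at t = 4.5000: 30.940544
  t * PV_t at t = 5.0000: 3330.663377
Macaulay duration D = (sum_t t * PV_t) / P = 3504.272003 / 739.646172 = 4.737768


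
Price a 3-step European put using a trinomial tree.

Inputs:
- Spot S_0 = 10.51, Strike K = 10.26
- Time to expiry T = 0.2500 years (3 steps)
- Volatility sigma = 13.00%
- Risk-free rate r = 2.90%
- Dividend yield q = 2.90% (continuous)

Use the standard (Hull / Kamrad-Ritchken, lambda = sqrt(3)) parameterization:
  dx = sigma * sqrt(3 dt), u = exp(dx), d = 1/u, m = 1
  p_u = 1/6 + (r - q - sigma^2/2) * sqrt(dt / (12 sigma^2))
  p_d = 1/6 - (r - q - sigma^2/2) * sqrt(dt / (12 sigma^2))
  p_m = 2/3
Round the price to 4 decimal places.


dt = T/N = 0.083333; dx = sigma*sqrt(3*dt) = 0.065000
u = exp(dx) = 1.067159; d = 1/u = 0.937067
p_u = 0.161250, p_m = 0.666667, p_d = 0.172083
Discount per step: exp(-r*dt) = 0.997586
Stock lattice S(k, j) with j the centered position index:
  k=0: S(0,+0) = 10.5100
  k=1: S(1,-1) = 9.8486; S(1,+0) = 10.5100; S(1,+1) = 11.2158
  k=2: S(2,-2) = 9.2288; S(2,-1) = 9.8486; S(2,+0) = 10.5100; S(2,+1) = 11.2158; S(2,+2) = 11.9691
  k=3: S(3,-3) = 8.6480; S(3,-2) = 9.2288; S(3,-1) = 9.8486; S(3,+0) = 10.5100; S(3,+1) = 11.2158; S(3,+2) = 11.9691; S(3,+3) = 12.7729
Terminal payoffs V(N, j) = max(K - S_T, 0):
  V(3,-3) = 1.612008; V(3,-2) = 1.031217; V(3,-1) = 0.411421; V(3,+0) = 0.000000; V(3,+1) = 0.000000; V(3,+2) = 0.000000; V(3,+3) = 0.000000
Backward induction: V(k, j) = exp(-r*dt) * [p_u * V(k+1, j+1) + p_m * V(k+1, j) + p_d * V(k+1, j-1)]
  V(2,-2) = exp(-r*dt) * [p_u*0.411421 + p_m*1.031217 + p_d*1.612008] = 1.028730
  V(2,-1) = exp(-r*dt) * [p_u*0.000000 + p_m*0.411421 + p_d*1.031217] = 0.450646
  V(2,+0) = exp(-r*dt) * [p_u*0.000000 + p_m*0.000000 + p_d*0.411421] = 0.070628
  V(2,+1) = exp(-r*dt) * [p_u*0.000000 + p_m*0.000000 + p_d*0.000000] = 0.000000
  V(2,+2) = exp(-r*dt) * [p_u*0.000000 + p_m*0.000000 + p_d*0.000000] = 0.000000
  V(1,-1) = exp(-r*dt) * [p_u*0.070628 + p_m*0.450646 + p_d*1.028730] = 0.487666
  V(1,+0) = exp(-r*dt) * [p_u*0.000000 + p_m*0.070628 + p_d*0.450646] = 0.124333
  V(1,+1) = exp(-r*dt) * [p_u*0.000000 + p_m*0.000000 + p_d*0.070628] = 0.012125
  V(0,+0) = exp(-r*dt) * [p_u*0.012125 + p_m*0.124333 + p_d*0.487666] = 0.168356

Answer: Price = V(0,0) = 0.1684


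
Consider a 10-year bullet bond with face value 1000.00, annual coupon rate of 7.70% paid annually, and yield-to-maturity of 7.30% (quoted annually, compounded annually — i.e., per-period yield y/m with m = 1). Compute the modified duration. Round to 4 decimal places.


Coupon per period c = face * coupon_rate / m = 77.000000
Periods per year m = 1; per-period yield y/m = 0.073000
Number of cashflows N = 10
Cashflows (t years, CF_t, discount factor 1/(1+y/m)^(m*t), PV):
  t = 1.0000: CF_t = 77.000000, DF = 0.931966, PV = 71.761417
  t = 2.0000: CF_t = 77.000000, DF = 0.868561, PV = 66.879233
  t = 3.0000: CF_t = 77.000000, DF = 0.809470, PV = 62.329201
  t = 4.0000: CF_t = 77.000000, DF = 0.754399, PV = 58.088724
  t = 5.0000: CF_t = 77.000000, DF = 0.703075, PV = 54.136742
  t = 6.0000: CF_t = 77.000000, DF = 0.655242, PV = 50.453627
  t = 7.0000: CF_t = 77.000000, DF = 0.610663, PV = 47.021088
  t = 8.0000: CF_t = 77.000000, DF = 0.569118, PV = 43.822076
  t = 9.0000: CF_t = 77.000000, DF = 0.530399, PV = 40.840705
  t = 10.0000: CF_t = 1077.000000, DF = 0.494314, PV = 532.376018
Price P = sum_t PV_t = 1027.708830
First compute Macaulay numerator sum_t t * PV_t:
  t * PV_t at t = 1.0000: 71.761417
  t * PV_t at t = 2.0000: 133.758465
  t * PV_t at t = 3.0000: 186.987603
  t * PV_t at t = 4.0000: 232.354896
  t * PV_t at t = 5.0000: 270.683710
  t * PV_t at t = 6.0000: 302.721763
  t * PV_t at t = 7.0000: 329.147614
  t * PV_t at t = 8.0000: 350.576609
  t * PV_t at t = 9.0000: 367.566343
  t * PV_t at t = 10.0000: 5323.760181
Macaulay duration D = 7569.318601 / 1027.708830 = 7.365237
Modified duration = D / (1 + y/m) = 7.365237 / (1 + 0.073000) = 6.864153

Answer: Modified duration = 6.8642


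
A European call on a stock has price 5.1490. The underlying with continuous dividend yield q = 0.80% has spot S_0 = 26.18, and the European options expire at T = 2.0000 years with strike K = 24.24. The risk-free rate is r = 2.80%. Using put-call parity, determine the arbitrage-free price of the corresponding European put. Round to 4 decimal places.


Put-call parity: C - P = S_0 * exp(-qT) - K * exp(-rT).
S_0 * exp(-qT) = 26.1800 * 0.98412732 = 25.76445324
K * exp(-rT) = 24.2400 * 0.94553914 = 22.91986865
P = C - S*exp(-qT) + K*exp(-rT)
P = 5.1490 - 25.76445324 + 22.91986865 = 2.3044

Answer: Put price = 2.3044


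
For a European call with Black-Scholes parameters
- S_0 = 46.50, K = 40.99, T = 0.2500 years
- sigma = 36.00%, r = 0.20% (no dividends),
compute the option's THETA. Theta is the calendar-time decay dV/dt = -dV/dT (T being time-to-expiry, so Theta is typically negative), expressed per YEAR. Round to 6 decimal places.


Answer: Theta = -4.934575

Derivation:
d1 = 0.7934676560; d2 = 0.6134676560
phi(d1) = 0.2912031942; exp(-qT) = 1.0000000000; exp(-rT) = 0.9995001250
Theta = -S*exp(-qT)*phi(d1)*sigma/(2*sqrt(T)) - r*K*exp(-rT)*N(d2) + q*S*exp(-qT)*N(d1)
N(d1) = 0.7862472968; N(d2) = 0.7302164186; sqrt(T) = 0.5000000000
Term 1 = -46.5000 * 1.0000000000 * 0.2912031942 * 0.3600 / (2 * 0.5000000000) = -4.8747414709
Term 2 = -0.0020 * 40.9900 * 0.9995001250 * 0.7302164186 = -0.0598332179
Term 3 = 0 (no dividend yield, q = 0)
Theta = -4.8747414709 + (-0.0598332179) + (0.0000000000) = -4.934575


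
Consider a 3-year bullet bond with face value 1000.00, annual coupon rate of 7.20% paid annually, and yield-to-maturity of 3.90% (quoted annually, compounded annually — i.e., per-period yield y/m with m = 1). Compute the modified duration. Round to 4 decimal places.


Coupon per period c = face * coupon_rate / m = 72.000000
Periods per year m = 1; per-period yield y/m = 0.039000
Number of cashflows N = 3
Cashflows (t years, CF_t, discount factor 1/(1+y/m)^(m*t), PV):
  t = 1.0000: CF_t = 72.000000, DF = 0.962464, PV = 69.297401
  t = 2.0000: CF_t = 72.000000, DF = 0.926337, PV = 66.696248
  t = 3.0000: CF_t = 1072.000000, DF = 0.891566, PV = 955.758442
Price P = sum_t PV_t = 1091.752091
First compute Macaulay numerator sum_t t * PV_t:
  t * PV_t at t = 1.0000: 69.297401
  t * PV_t at t = 2.0000: 133.392495
  t * PV_t at t = 3.0000: 2867.275326
Macaulay duration D = 3069.965222 / 1091.752091 = 2.811962
Modified duration = D / (1 + y/m) = 2.811962 / (1 + 0.039000) = 2.706412

Answer: Modified duration = 2.7064


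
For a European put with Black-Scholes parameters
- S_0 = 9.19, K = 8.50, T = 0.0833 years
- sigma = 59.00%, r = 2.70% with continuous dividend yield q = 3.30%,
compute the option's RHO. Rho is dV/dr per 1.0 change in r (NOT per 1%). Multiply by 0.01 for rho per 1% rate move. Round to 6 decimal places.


d1 = 0.5405569288; d2 = 0.3702726665
phi(d1) = 0.3447142625; exp(-qT) = 0.9972548748; exp(-rT) = 0.9977534273
N(-d2) = 0.3555896689
Rho = -K*T*exp(-rT)*N(-d2) = -8.5000 * 0.0833 * 0.9977534273 * 0.3555896689 = -0.251210

Answer: Rho = -0.251210


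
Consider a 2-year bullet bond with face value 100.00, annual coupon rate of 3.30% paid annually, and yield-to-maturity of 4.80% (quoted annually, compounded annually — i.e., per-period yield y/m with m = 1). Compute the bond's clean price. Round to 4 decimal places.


Answer: Price = 97.2030

Derivation:
Coupon per period c = face * coupon_rate / m = 3.300000
Periods per year m = 1; per-period yield y/m = 0.048000
Number of cashflows N = 2
Cashflows (t years, CF_t, discount factor 1/(1+y/m)^(m*t), PV):
  t = 1.0000: CF_t = 3.300000, DF = 0.954198, PV = 3.148855
  t = 2.0000: CF_t = 103.300000, DF = 0.910495, PV = 94.054105
Price P = sum_t PV_t = 97.202960


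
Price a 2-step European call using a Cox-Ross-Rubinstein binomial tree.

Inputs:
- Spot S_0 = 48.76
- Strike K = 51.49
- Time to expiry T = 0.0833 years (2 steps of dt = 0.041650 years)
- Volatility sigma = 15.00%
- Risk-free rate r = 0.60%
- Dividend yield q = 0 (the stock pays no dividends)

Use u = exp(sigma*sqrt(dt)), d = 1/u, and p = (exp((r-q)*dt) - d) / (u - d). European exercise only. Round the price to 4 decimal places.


Answer: Price = V(0,0) = 0.0859

Derivation:
dt = T/N = 0.041650
u = exp(sigma*sqrt(dt)) = 1.031086; d = 1/u = 0.969851
p = (exp((r-q)*dt) - d) / (u - d) = 0.496429
Discount per step: exp(-r*dt) = 0.999750
Stock lattice S(k, i) with i counting down-moves:
  k=0: S(0,0) = 48.7600
  k=1: S(1,0) = 50.2757; S(1,1) = 47.2900
  k=2: S(2,0) = 51.8386; S(2,1) = 48.7600; S(2,2) = 45.8642
Terminal payoffs V(N, i) = max(S_T - K, 0):
  V(2,0) = 0.348613; V(2,1) = 0.000000; V(2,2) = 0.000000
Backward induction: V(k, i) = exp(-r*dt) * [p * V(k+1, i) + (1-p) * V(k+1, i+1)].
  V(1,0) = exp(-r*dt) * [p*0.348613 + (1-p)*0.000000] = 0.173018
  V(1,1) = exp(-r*dt) * [p*0.000000 + (1-p)*0.000000] = 0.000000
  V(0,0) = exp(-r*dt) * [p*0.173018 + (1-p)*0.000000] = 0.085870


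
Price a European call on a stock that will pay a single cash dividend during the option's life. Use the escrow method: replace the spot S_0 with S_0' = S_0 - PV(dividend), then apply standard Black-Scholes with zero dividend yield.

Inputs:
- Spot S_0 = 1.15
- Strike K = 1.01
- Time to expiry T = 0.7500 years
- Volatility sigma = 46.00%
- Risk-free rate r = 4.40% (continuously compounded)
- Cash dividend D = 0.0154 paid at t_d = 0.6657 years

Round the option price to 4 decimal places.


Answer: Price = 0.2571

Derivation:
PV(D) = D * exp(-r * t_d) = 0.0154 * 0.97113402 = 0.01495546
S_0' = S_0 - PV(D) = 1.1500 - 0.01495546 = 1.13504454
d1 = (ln(S_0'/K) + (r + sigma^2/2)*T) / (sigma*sqrt(T)) = 0.57501968
d2 = d1 - sigma*sqrt(T) = 0.17664799
exp(-rT) = 0.96753856
N(d1) = 0.71736101; N(d2) = 0.57010755
C = S_0' * N(d1) - K * exp(-rT) * N(d2) = 1.13504454 * 0.71736101 - 1.0100 * 0.96753856 * 0.57010755 = 0.2571


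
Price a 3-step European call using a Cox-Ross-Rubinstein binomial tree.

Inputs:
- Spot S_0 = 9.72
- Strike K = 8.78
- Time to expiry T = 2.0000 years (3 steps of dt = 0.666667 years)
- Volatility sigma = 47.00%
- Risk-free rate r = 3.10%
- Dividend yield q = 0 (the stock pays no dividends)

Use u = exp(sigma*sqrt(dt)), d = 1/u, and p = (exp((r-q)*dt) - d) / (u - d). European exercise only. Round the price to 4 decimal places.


dt = T/N = 0.666667
u = exp(sigma*sqrt(dt)) = 1.467783; d = 1/u = 0.681299
p = (exp((r-q)*dt) - d) / (u - d) = 0.431773
Discount per step: exp(-r*dt) = 0.979545
Stock lattice S(k, i) with i counting down-moves:
  k=0: S(0,0) = 9.7200
  k=1: S(1,0) = 14.2669; S(1,1) = 6.6222
  k=2: S(2,0) = 20.9407; S(2,1) = 9.7200; S(2,2) = 4.5117
  k=3: S(3,0) = 30.7363; S(3,1) = 14.2669; S(3,2) = 6.6222; S(3,3) = 3.0738
Terminal payoffs V(N, i) = max(S_T - K, 0):
  V(3,0) = 21.956344; V(3,1) = 5.486855; V(3,2) = 0.000000; V(3,3) = 0.000000
Backward induction: V(k, i) = exp(-r*dt) * [p * V(k+1, i) + (1-p) * V(k+1, i+1)].
  V(2,0) = exp(-r*dt) * [p*21.956344 + (1-p)*5.486855] = 12.340244
  V(2,1) = exp(-r*dt) * [p*5.486855 + (1-p)*0.000000] = 2.320615
  V(2,2) = exp(-r*dt) * [p*0.000000 + (1-p)*0.000000] = 0.000000
  V(1,0) = exp(-r*dt) * [p*12.340244 + (1-p)*2.320615] = 6.510859
  V(1,1) = exp(-r*dt) * [p*2.320615 + (1-p)*0.000000] = 0.981483
  V(0,0) = exp(-r*dt) * [p*6.510859 + (1-p)*0.981483] = 3.300007

Answer: Price = V(0,0) = 3.3000
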